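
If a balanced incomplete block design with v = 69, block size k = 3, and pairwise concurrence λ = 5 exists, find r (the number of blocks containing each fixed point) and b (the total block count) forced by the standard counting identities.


Any 2-(v, k, λ) BIBD satisfies two necessary conditions:
  (i)  Each point sits in r blocks, and counting incidences through any fixed point gives r(k − 1) = λ(v − 1), so r = λ(v − 1)/(k − 1).
  (ii) Total incidences bk = vr, so b = vr/k.
Step 1: r = λ(v − 1)/(k − 1) = 5·(69 − 1)/(3 − 1) = 5·68/2 = 340/2 = 170.
Step 2: b = vr/k = 69·170/3 = 11730/3 = 3910.
Check integrality: r = 170 ∈ Z ✓, b = 3910 ∈ Z ✓.
(These identities are necessary conditions: they determine r and b for any design with these parameters, but do not by themselves prove that one exists.)

r = 170, b = 3910.


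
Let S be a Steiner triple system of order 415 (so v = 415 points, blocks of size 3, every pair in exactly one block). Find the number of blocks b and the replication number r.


An STS(v) is a 2-(v, 3, 1) BIBD: block size k = 3, λ = 1.
Replication: r(k − 1) = λ(v − 1) ⇒ r·2 = 415 − 1 = 414 ⇒ r = 207.
Block count: b = v(v − 1)/6 = 415·414/6 = 171810/6 = 28635.

r = 207, b = 28635.


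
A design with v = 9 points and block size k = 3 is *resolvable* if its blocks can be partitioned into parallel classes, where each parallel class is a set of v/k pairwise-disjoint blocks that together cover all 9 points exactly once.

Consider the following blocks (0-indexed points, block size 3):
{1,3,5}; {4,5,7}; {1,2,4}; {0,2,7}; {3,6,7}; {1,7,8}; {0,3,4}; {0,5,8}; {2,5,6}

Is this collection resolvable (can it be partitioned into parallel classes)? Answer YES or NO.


v = 9, block size k = 3, number of blocks = 9.
For resolvability, blocks must partition into parallel classes of size v/k = 3.
Total blocks must therefore be a multiple of 3: 9 = 3·3 + 0 ⇒ divisible ✓.
Consider block {1,3,5}. The only other block(s) in the collection disjoint from it are {0,2,7} — just 1 block(s). Any parallel class containing {1,3,5} would need 2 other blocks each disjoint from it, so no parallel class of size 3 can contain {1,3,5}.
Since every block must belong to some parallel class in a resolution, the collection cannot be partitioned into parallel classes.
Resolvable? NO.

NO


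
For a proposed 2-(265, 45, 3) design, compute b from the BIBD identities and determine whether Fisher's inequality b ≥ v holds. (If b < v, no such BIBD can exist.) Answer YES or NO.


r = λ(v − 1)/(k − 1) = 3·264/44 = 18.
b = vr/k = 265·18/45 = 106.
Fisher's inequality: b ≥ v ⇔ 106 ≥ 265? NO.

NO


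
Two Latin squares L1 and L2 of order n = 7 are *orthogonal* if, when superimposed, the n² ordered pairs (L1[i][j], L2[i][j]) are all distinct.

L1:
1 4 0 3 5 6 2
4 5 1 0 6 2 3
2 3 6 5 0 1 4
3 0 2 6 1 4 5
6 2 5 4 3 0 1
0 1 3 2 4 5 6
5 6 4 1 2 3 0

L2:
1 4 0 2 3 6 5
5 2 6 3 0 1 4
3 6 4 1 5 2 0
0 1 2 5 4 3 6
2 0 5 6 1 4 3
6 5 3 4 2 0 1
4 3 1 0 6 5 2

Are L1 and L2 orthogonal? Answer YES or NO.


Form the n² = 49 superimposed pairs (L1[i][j], L2[i][j]), row by row (rows and columns indexed from 0):
row 0: (1,1) (4,4) (0,0) (3,2) (5,3) (6,6) (2,5)
row 1: (4,5) (5,2) (1,6) (0,3) (6,0) (2,1) (3,4)
row 2: (2,3) (3,6) (6,4) (5,1) (0,5) (1,2) (4,0)
row 3: (3,0) (0,1) (2,2) (6,5) (1,4) (4,3) (5,6)
row 4: (6,2) (2,0) (5,5) (4,6) (3,1) (0,4) (1,3)
row 5: (0,6) (1,5) (3,3) (2,4) (4,2) (5,0) (6,1)
row 6: (5,4) (6,3) (4,1) (1,0) (2,6) (3,5) (0,2)
Orthogonality requires all 49 pairs distinct.
Check by first coordinate: for each symbol s of L1, list the L2 entries in the n cells where L1 = s; they must all differ.
  L1 = 0: L2 entries (in reading order) 0, 3, 5, 1, 4, 6, 2 — all 7 distinct ✓
  L1 = 1: L2 entries (in reading order) 1, 6, 2, 4, 3, 5, 0 — all 7 distinct ✓
  L1 = 2: L2 entries (in reading order) 5, 1, 3, 2, 0, 4, 6 — all 7 distinct ✓
  L1 = 3: L2 entries (in reading order) 2, 4, 6, 0, 1, 3, 5 — all 7 distinct ✓
  L1 = 4: L2 entries (in reading order) 4, 5, 0, 3, 6, 2, 1 — all 7 distinct ✓
  L1 = 5: L2 entries (in reading order) 3, 2, 1, 6, 5, 0, 4 — all 7 distinct ✓
  L1 = 6: L2 entries (in reading order) 6, 0, 4, 5, 2, 1, 3 — all 7 distinct ✓
Every symbol of L1 meets every symbol of L2 exactly once, so all 49 pairs are distinct (49 of 49).
Conclusion: YES.

YES


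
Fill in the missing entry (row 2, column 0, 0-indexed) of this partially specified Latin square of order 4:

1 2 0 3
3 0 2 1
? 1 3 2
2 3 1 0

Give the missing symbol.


Row 2 contains symbols [1, 2, 3] — missing [0].
Column 0 contains symbols [1, 2, 3] — missing [0].
The missing symbol must appear in both missing sets; intersection = [0].
Therefore the hidden value is 0.

Missing value = 0.


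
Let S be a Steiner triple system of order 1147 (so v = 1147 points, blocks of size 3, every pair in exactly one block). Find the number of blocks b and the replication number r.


An STS(v) is a 2-(v, 3, 1) BIBD: block size k = 3, λ = 1.
Replication: r(k − 1) = λ(v − 1) ⇒ r·2 = 1147 − 1 = 1146 ⇒ r = 573.
Block count: bk = vr ⇒ b·3 = 1147·573 = 657231 ⇒ b = 219077.

r = 573, b = 219077.


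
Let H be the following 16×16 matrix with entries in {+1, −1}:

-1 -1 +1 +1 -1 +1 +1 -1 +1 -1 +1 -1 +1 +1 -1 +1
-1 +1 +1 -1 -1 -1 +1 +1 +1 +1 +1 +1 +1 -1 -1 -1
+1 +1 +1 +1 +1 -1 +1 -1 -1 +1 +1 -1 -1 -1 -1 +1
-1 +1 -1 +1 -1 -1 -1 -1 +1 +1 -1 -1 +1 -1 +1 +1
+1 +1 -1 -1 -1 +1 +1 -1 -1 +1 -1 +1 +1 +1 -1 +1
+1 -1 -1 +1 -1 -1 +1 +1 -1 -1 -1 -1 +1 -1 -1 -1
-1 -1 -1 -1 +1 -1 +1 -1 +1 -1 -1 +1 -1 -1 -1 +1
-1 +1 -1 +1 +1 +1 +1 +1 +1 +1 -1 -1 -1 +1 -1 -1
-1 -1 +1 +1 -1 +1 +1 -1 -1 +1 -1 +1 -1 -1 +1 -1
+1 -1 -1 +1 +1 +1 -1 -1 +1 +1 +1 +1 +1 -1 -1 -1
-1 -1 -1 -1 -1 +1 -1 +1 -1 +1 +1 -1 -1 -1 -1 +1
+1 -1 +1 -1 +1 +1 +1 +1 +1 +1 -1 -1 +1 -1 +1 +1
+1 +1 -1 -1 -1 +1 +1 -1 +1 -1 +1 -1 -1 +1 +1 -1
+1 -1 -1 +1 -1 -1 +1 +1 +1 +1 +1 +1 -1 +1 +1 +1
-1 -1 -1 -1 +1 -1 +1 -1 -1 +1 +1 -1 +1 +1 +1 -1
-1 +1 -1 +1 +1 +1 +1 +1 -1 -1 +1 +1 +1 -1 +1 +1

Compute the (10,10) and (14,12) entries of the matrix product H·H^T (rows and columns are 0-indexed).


Row 10 of H: [-1, -1, -1, -1, -1, 1, -1, 1, -1, 1, 1, -1, -1, -1, -1, 1].
Row 12 of H: [1, 1, -1, -1, -1, 1, 1, -1, 1, -1, 1, -1, -1, 1, 1, -1].
Row 14 of H: [-1, -1, -1, -1, 1, -1, 1, -1, -1, 1, 1, -1, 1, 1, 1, -1].
(H·H^T)[10][10] = Σ_j H[10][j]·H[10][j] = (-1)² + (-1)² + (-1)² + (-1)² + (-1)² + (1)² + (-1)² + (1)² + (-1)² + (1)² + (1)² + (-1)² + (-1)² + (-1)² + (-1)² + (1)² = 1 + 1 + 1 + 1 + 1 + 1 + 1 + 1 + 1 + 1 + 1 + 1 + 1 + 1 + 1 + 1 = 16.
(H·H^T)[14][12] = Σ_j H[14][j]·H[12][j] = (-1)·(1) + (-1)·(1) + (-1)·(-1) + (-1)·(-1) + (1)·(-1) + (-1)·(1) + (1)·(1) + (-1)·(-1) + (-1)·(1) + (1)·(-1) + (1)·(1) + (-1)·(-1) + (1)·(-1) + (1)·(1) + (1)·(1) + (-1)·(-1) = -1 + -1 + 1 + 1 + -1 + -1 + 1 + 1 + -1 + -1 + 1 + 1 + -1 + 1 + 1 + 1 = 2.
Rows 14 and 12 are not orthogonal (dot product = 2 ≠ 0), so H is not a Hadamard matrix.

(10,10) entry = 16; (14,12) entry = 2.


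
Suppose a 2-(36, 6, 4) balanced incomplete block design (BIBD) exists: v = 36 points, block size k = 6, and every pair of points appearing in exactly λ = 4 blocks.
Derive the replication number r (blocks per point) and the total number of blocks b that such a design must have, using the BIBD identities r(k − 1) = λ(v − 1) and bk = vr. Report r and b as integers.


Any 2-(v, k, λ) BIBD satisfies two necessary conditions:
  (i)  Each point sits in r blocks, and counting incidences through any fixed point gives r(k − 1) = λ(v − 1), so r = λ(v − 1)/(k − 1).
  (ii) Total incidences bk = vr, so b = vr/k.
Step 1: r = λ(v − 1)/(k − 1) = 4·(36 − 1)/(6 − 1) = 4·35/5 = 140/5 = 28.
Step 2: b = vr/k = 36·28/6 = 1008/6 = 168.
Check integrality: r = 28 ∈ Z ✓, b = 168 ∈ Z ✓.
(These identities are necessary conditions: they determine r and b for any design with these parameters, but do not by themselves prove that one exists.)

r = 28, b = 168.


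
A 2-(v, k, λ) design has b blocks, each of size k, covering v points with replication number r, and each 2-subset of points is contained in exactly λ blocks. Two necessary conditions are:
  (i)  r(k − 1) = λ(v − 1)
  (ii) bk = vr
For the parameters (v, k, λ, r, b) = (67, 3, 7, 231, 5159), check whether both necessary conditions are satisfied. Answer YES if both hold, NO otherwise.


Condition (i): r(k − 1) = 231·2 = 462; λ(v − 1) = 7·66 = 462. Match? YES.
Condition (ii): bk = 5159·3 = 15477; vr = 67·231 = 15477. Match? YES.
Both conditions hold? YES.

YES


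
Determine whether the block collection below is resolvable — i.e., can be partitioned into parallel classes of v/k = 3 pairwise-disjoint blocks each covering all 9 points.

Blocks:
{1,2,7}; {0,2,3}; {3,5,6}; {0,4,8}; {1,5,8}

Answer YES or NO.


v = 9, block size k = 3, number of blocks = 5.
For resolvability, blocks must partition into parallel classes of size v/k = 3.
Total blocks must therefore be a multiple of 3: 5 = 3·1 + 2 ⇒ not divisible ✗.
Resolvable? NO.

NO


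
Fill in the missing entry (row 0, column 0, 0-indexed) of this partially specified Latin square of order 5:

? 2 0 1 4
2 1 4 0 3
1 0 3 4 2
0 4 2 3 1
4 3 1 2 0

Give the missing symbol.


Row 0 contains symbols [0, 1, 2, 4] — missing [3].
Column 0 contains symbols [0, 1, 2, 4] — missing [3].
The missing symbol must appear in both missing sets; intersection = [3].
Therefore the hidden value is 3.

Missing value = 3.


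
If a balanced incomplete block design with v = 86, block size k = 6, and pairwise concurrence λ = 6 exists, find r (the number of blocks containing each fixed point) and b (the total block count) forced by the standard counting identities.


Any 2-(v, k, λ) BIBD satisfies two necessary conditions:
  (i)  Each point sits in r blocks, and counting incidences through any fixed point gives r(k − 1) = λ(v − 1), so r = λ(v − 1)/(k − 1).
  (ii) Total incidences bk = vr, so b = vr/k.
Step 1: r = λ(v − 1)/(k − 1) = 6·(86 − 1)/(6 − 1) = 6·85/5 = 510/5 = 102.
Step 2: b = vr/k = 86·102/6 = 8772/6 = 1462.
Check integrality: r = 102 ∈ Z ✓, b = 1462 ∈ Z ✓.
(These identities are necessary conditions: they determine r and b for any design with these parameters, but do not by themselves prove that one exists.)

r = 102, b = 1462.


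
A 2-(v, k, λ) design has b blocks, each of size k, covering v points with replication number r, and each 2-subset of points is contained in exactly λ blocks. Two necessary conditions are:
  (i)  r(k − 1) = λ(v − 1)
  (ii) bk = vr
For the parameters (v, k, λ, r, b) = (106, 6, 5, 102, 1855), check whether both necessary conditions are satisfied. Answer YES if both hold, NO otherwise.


Condition (i): r(k − 1) = 102·5 = 510; λ(v − 1) = 5·105 = 525. Match? NO.
Condition (ii): bk = 1855·6 = 11130; vr = 106·102 = 10812. Match? NO.
Both conditions hold? NO.

NO


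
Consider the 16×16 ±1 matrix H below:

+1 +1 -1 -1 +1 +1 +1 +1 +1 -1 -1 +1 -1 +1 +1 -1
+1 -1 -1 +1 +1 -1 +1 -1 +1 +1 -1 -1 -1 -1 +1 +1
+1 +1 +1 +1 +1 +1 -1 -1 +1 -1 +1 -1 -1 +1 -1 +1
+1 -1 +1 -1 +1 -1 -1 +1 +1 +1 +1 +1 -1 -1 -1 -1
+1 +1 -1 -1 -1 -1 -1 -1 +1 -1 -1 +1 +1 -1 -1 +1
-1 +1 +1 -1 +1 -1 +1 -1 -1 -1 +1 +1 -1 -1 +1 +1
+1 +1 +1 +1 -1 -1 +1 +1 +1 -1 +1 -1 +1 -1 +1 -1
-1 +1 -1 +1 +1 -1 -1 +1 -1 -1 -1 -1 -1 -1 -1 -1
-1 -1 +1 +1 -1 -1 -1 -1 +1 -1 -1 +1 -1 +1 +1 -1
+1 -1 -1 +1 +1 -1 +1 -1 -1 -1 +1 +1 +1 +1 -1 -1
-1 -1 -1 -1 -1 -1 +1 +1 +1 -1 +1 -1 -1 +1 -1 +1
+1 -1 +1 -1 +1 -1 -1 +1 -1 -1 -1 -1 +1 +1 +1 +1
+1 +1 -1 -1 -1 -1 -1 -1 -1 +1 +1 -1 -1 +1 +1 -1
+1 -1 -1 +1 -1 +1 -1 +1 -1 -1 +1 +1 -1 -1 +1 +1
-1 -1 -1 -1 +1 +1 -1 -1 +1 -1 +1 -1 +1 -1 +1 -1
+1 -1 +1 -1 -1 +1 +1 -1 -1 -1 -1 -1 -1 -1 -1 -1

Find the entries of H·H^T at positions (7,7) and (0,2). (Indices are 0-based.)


Row 0 of H: [1, 1, -1, -1, 1, 1, 1, 1, 1, -1, -1, 1, -1, 1, 1, -1].
Row 2 of H: [1, 1, 1, 1, 1, 1, -1, -1, 1, -1, 1, -1, -1, 1, -1, 1].
Row 7 of H: [-1, 1, -1, 1, 1, -1, -1, 1, -1, -1, -1, -1, -1, -1, -1, -1].
(H·H^T)[7][7] = Σ_j H[7][j]·H[7][j] = (-1)² + (1)² + (-1)² + (1)² + (1)² + (-1)² + (-1)² + (1)² + (-1)² + (-1)² + (-1)² + (-1)² + (-1)² + (-1)² + (-1)² + (-1)² = 1 + 1 + 1 + 1 + 1 + 1 + 1 + 1 + 1 + 1 + 1 + 1 + 1 + 1 + 1 + 1 = 16.
(H·H^T)[0][2] = Σ_j H[0][j]·H[2][j] = (1)·(1) + (1)·(1) + (-1)·(1) + (-1)·(1) + (1)·(1) + (1)·(1) + (1)·(-1) + (1)·(-1) + (1)·(1) + (-1)·(-1) + (-1)·(1) + (1)·(-1) + (-1)·(-1) + (1)·(1) + (1)·(-1) + (-1)·(1) = 1 + 1 + -1 + -1 + 1 + 1 + -1 + -1 + 1 + 1 + -1 + -1 + 1 + 1 + -1 + -1 = 0.
So rows 0 and 2 are orthogonal; the diagonal entry equals n = 16.

(7,7) entry = 16; (0,2) entry = 0.


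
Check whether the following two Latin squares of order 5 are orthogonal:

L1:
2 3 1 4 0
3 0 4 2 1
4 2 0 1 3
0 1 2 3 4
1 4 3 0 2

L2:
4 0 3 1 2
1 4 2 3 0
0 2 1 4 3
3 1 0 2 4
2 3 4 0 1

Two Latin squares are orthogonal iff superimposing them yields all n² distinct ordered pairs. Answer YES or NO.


Form the n² = 25 superimposed pairs (L1[i][j], L2[i][j]), row by row (rows and columns indexed from 0):
row 0: (2,4) (3,0) (1,3) (4,1) (0,2)
row 1: (3,1) (0,4) (4,2) (2,3) (1,0)
row 2: (4,0) (2,2) (0,1) (1,4) (3,3)
row 3: (0,3) (1,1) (2,0) (3,2) (4,4)
row 4: (1,2) (4,3) (3,4) (0,0) (2,1)
Orthogonality requires all 25 pairs distinct.
Check by first coordinate: for each symbol s of L1, list the L2 entries in the n cells where L1 = s; they must all differ.
  L1 = 0: L2 entries (in reading order) 2, 4, 1, 3, 0 — all 5 distinct ✓
  L1 = 1: L2 entries (in reading order) 3, 0, 4, 1, 2 — all 5 distinct ✓
  L1 = 2: L2 entries (in reading order) 4, 3, 2, 0, 1 — all 5 distinct ✓
  L1 = 3: L2 entries (in reading order) 0, 1, 3, 2, 4 — all 5 distinct ✓
  L1 = 4: L2 entries (in reading order) 1, 2, 0, 4, 3 — all 5 distinct ✓
Every symbol of L1 meets every symbol of L2 exactly once, so all 25 pairs are distinct (25 of 25).
Conclusion: YES.

YES


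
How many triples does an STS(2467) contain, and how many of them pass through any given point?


An STS(v) is a 2-(v, 3, 1) BIBD: block size k = 3, λ = 1.
Replication: r(k − 1) = λ(v − 1) ⇒ r·2 = 2467 − 1 = 2466 ⇒ r = 1233.
Block count: bk = vr ⇒ b·3 = 2467·1233 = 3041811 ⇒ b = 1013937.
(Check via b = v(v − 1)/6 = 2467·2466/6 = 6083622/6 = 1013937.)

r = 1233, b = 1013937.


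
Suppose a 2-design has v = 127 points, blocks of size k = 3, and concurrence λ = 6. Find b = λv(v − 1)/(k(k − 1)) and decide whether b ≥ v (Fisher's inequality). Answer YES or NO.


r = λ(v − 1)/(k − 1) = 6·126/2 = 378.
b = vr/k = 127·378/3 = 16002.
Fisher's inequality: b ≥ v ⇔ 16002 ≥ 127? YES.

YES


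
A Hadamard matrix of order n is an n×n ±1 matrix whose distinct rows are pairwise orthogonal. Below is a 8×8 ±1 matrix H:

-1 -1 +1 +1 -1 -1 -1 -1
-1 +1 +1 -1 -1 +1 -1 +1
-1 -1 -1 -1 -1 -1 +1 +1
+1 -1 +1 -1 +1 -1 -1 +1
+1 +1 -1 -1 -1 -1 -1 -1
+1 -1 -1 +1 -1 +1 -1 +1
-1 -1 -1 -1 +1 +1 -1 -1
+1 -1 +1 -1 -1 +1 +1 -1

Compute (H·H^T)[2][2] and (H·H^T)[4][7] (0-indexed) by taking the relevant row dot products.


Row 2 of H: [-1, -1, -1, -1, -1, -1, 1, 1].
Row 4 of H: [1, 1, -1, -1, -1, -1, -1, -1].
Row 7 of H: [1, -1, 1, -1, -1, 1, 1, -1].
(H·H^T)[2][2] = Σ_j H[2][j]·H[2][j] = (-1)² + (-1)² + (-1)² + (-1)² + (-1)² + (-1)² + (1)² + (1)² = 1 + 1 + 1 + 1 + 1 + 1 + 1 + 1 = 8.
(H·H^T)[4][7] = Σ_j H[4][j]·H[7][j] = (1)·(1) + (1)·(-1) + (-1)·(1) + (-1)·(-1) + (-1)·(-1) + (-1)·(1) + (-1)·(1) + (-1)·(-1) = 1 + -1 + -1 + 1 + 1 + -1 + -1 + 1 = 0.
So rows 4 and 7 are orthogonal; the diagonal entry equals n = 8.

(2,2) entry = 8; (4,7) entry = 0.


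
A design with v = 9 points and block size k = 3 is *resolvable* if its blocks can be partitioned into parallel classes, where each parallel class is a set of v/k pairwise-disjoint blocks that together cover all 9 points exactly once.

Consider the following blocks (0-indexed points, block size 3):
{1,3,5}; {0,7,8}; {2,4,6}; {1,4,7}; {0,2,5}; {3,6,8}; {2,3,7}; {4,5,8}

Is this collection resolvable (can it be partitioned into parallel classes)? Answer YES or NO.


v = 9, block size k = 3, number of blocks = 8.
For resolvability, blocks must partition into parallel classes of size v/k = 3.
Total blocks must therefore be a multiple of 3: 8 = 3·2 + 2 ⇒ not divisible ✗.
Resolvable? NO.

NO


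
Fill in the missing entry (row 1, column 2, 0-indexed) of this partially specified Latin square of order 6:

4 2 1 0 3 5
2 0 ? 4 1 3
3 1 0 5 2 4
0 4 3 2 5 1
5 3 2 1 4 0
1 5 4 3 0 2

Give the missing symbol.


Row 1 contains symbols [0, 1, 2, 3, 4] — missing [5].
Column 2 contains symbols [0, 1, 2, 3, 4] — missing [5].
The missing symbol must appear in both missing sets; intersection = [5].
Therefore the hidden value is 5.

Missing value = 5.


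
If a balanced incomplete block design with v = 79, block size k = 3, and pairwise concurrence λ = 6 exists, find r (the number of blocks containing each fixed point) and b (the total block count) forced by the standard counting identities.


Any 2-(v, k, λ) BIBD satisfies two necessary conditions:
  (i)  Each point sits in r blocks, and counting incidences through any fixed point gives r(k − 1) = λ(v − 1), so r = λ(v − 1)/(k − 1).
  (ii) Total incidences bk = vr, so b = vr/k.
Step 1: r = λ(v − 1)/(k − 1) = 6·(79 − 1)/(3 − 1) = 6·78/2 = 468/2 = 234.
Step 2: b = vr/k = 79·234/3 = 18486/3 = 6162.
Check integrality: r = 234 ∈ Z ✓, b = 6162 ∈ Z ✓.
(These identities are necessary conditions: they determine r and b for any design with these parameters, but do not by themselves prove that one exists.)

r = 234, b = 6162.


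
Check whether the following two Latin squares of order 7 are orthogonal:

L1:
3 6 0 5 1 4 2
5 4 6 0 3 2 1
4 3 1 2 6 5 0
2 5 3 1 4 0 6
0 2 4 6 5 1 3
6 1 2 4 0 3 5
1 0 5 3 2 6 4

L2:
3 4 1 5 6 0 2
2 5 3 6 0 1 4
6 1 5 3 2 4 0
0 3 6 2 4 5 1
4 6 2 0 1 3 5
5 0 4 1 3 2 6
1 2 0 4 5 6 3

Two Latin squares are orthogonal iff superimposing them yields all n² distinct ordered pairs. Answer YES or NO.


Form the n² = 49 superimposed pairs (L1[i][j], L2[i][j]), row by row (rows and columns indexed from 0):
row 0: (3,3) (6,4) (0,1) (5,5) (1,6) (4,0) (2,2)
row 1: (5,2) (4,5) (6,3) (0,6) (3,0) (2,1) (1,4)
row 2: (4,6) (3,1) (1,5) (2,3) (6,2) (5,4) (0,0)
row 3: (2,0) (5,3) (3,6) (1,2) (4,4) (0,5) (6,1)
row 4: (0,4) (2,6) (4,2) (6,0) (5,1) (1,3) (3,5)
row 5: (6,5) (1,0) (2,4) (4,1) (0,3) (3,2) (5,6)
row 6: (1,1) (0,2) (5,0) (3,4) (2,5) (6,6) (4,3)
Orthogonality requires all 49 pairs distinct.
Check by first coordinate: for each symbol s of L1, list the L2 entries in the n cells where L1 = s; they must all differ.
  L1 = 0: L2 entries (in reading order) 1, 6, 0, 5, 4, 3, 2 — all 7 distinct ✓
  L1 = 1: L2 entries (in reading order) 6, 4, 5, 2, 3, 0, 1 — all 7 distinct ✓
  L1 = 2: L2 entries (in reading order) 2, 1, 3, 0, 6, 4, 5 — all 7 distinct ✓
  L1 = 3: L2 entries (in reading order) 3, 0, 1, 6, 5, 2, 4 — all 7 distinct ✓
  L1 = 4: L2 entries (in reading order) 0, 5, 6, 4, 2, 1, 3 — all 7 distinct ✓
  L1 = 5: L2 entries (in reading order) 5, 2, 4, 3, 1, 6, 0 — all 7 distinct ✓
  L1 = 6: L2 entries (in reading order) 4, 3, 2, 1, 0, 5, 6 — all 7 distinct ✓
Every symbol of L1 meets every symbol of L2 exactly once, so all 49 pairs are distinct (49 of 49).
Conclusion: YES.

YES


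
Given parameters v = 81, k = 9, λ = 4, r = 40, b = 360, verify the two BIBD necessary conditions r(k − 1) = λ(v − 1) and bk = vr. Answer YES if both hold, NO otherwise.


Condition (i): r(k − 1) = 40·8 = 320; λ(v − 1) = 4·80 = 320. Match? YES.
Condition (ii): bk = 360·9 = 3240; vr = 81·40 = 3240. Match? YES.
Both conditions hold? YES.

YES


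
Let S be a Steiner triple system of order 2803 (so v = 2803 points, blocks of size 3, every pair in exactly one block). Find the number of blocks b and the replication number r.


An STS(v) is a 2-(v, 3, 1) BIBD: block size k = 3, λ = 1.
Replication: r(k − 1) = λ(v − 1) ⇒ r·2 = 2803 − 1 = 2802 ⇒ r = 1401.
Block count: b = v(v − 1)/6 = 2803·2802/6 = 7854006/6 = 1309001.
(Check via bk = vr: 1309001·3 = 3927003 = 2803·1401 = 3927003 ✓.)

r = 1401, b = 1309001.


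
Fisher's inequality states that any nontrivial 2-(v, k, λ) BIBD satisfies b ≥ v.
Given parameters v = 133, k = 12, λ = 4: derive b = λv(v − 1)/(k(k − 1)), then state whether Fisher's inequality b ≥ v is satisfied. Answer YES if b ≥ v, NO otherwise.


r = λ(v − 1)/(k − 1) = 4·132/11 = 48.
b = vr/k = 133·48/12 = 532.
Fisher's inequality: b ≥ v ⇔ 532 ≥ 133? YES.

YES


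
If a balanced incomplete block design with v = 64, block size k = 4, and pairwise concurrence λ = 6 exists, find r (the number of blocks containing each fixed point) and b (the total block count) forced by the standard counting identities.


Any 2-(v, k, λ) BIBD satisfies two necessary conditions:
  (i)  Each point sits in r blocks, and counting incidences through any fixed point gives r(k − 1) = λ(v − 1), so r = λ(v − 1)/(k − 1).
  (ii) Total incidences bk = vr, so b = vr/k.
Step 1: r = λ(v − 1)/(k − 1) = 6·(64 − 1)/(4 − 1) = 6·63/3 = 378/3 = 126.
Step 2: b = vr/k = 64·126/4 = 8064/4 = 2016.
Check integrality: r = 126 ∈ Z ✓, b = 2016 ∈ Z ✓.
(These identities are necessary conditions: they determine r and b for any design with these parameters, but do not by themselves prove that one exists.)

r = 126, b = 2016.


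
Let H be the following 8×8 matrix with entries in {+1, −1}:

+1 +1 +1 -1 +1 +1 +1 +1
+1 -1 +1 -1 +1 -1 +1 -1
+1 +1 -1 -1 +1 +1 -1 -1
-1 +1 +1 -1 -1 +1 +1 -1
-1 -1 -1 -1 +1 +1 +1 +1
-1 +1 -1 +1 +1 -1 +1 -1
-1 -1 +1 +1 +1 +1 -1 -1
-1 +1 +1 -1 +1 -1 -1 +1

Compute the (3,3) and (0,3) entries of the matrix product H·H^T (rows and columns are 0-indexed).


Row 0 of H: [1, 1, 1, -1, 1, 1, 1, 1].
Row 3 of H: [-1, 1, 1, -1, -1, 1, 1, -1].
(H·H^T)[3][3] = Σ_j H[3][j]·H[3][j] = (-1)² + (1)² + (1)² + (-1)² + (-1)² + (1)² + (1)² + (-1)² = 1 + 1 + 1 + 1 + 1 + 1 + 1 + 1 = 8.
(H·H^T)[0][3] = Σ_j H[0][j]·H[3][j] = (1)·(-1) + (1)·(1) + (1)·(1) + (-1)·(-1) + (1)·(-1) + (1)·(1) + (1)·(1) + (1)·(-1) = -1 + 1 + 1 + 1 + -1 + 1 + 1 + -1 = 2.
Rows 0 and 3 are not orthogonal (dot product = 2 ≠ 0), so H is not a Hadamard matrix.

(3,3) entry = 8; (0,3) entry = 2.


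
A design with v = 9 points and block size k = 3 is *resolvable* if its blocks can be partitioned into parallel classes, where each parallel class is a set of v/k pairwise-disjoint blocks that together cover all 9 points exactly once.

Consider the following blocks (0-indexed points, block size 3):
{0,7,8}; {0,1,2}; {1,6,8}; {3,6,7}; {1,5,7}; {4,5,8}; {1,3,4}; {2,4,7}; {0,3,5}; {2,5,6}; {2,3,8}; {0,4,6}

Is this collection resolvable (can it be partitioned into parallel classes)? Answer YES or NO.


v = 9, block size k = 3, number of blocks = 12.
For resolvability, blocks must partition into parallel classes of size v/k = 3.
Total blocks must therefore be a multiple of 3: 12 = 3·4 + 0 ⇒ divisible ✓.
Greedy packing gives 4 candidate class(es). Each should be a full parallel class (size 3, covers all 9 points).
  Class 1 (3 blocks): {0,7,8}; {1,3,4}; {2,5,6}. Points covered: [0, 1, 2, 3, 4, 5, 6, 7, 8].
  Class 2 (3 blocks): {0,1,2}; {3,6,7}; {4,5,8}. Points covered: [0, 1, 2, 3, 4, 5, 6, 7, 8].
  Class 3 (3 blocks): {1,6,8}; {2,4,7}; {0,3,5}. Points covered: [0, 1, 2, 3, 4, 5, 6, 7, 8].
  Class 4 (3 blocks): {1,5,7}; {2,3,8}; {0,4,6}. Points covered: [0, 1, 2, 3, 4, 5, 6, 7, 8].
All classes full (size 3)? YES. All classes cover every point? YES.
Resolvable? YES.

YES


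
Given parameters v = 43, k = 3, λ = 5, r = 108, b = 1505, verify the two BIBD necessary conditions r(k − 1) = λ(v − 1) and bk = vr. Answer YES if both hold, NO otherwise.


Condition (i): r(k − 1) = 108·2 = 216; λ(v − 1) = 5·42 = 210. Match? NO.
Condition (ii): bk = 1505·3 = 4515; vr = 43·108 = 4644. Match? NO.
Both conditions hold? NO.

NO


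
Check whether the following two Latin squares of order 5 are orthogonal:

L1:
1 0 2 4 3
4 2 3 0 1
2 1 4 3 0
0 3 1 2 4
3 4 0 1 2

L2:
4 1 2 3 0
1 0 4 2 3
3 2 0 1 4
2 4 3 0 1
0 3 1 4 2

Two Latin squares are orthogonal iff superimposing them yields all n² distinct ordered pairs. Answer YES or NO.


Form the n² = 25 superimposed pairs (L1[i][j], L2[i][j]), row by row (rows and columns indexed from 0):
row 0: (1,4) (0,1) (2,2) (4,3) (3,0)
row 1: (4,1) (2,0) (3,4) (0,2) (1,3)
row 2: (2,3) (1,2) (4,0) (3,1) (0,4)
row 3: (0,2) (3,4) (1,3) (2,0) (4,1)
row 4: (3,0) (4,3) (0,1) (1,4) (2,2)
Orthogonality requires all 25 pairs distinct.
But the pair (0,2) repeats: cell (1,3) has L1 = 0, L2 = 2, and cell (3,0) has L1 = 0, L2 = 2.
A repeated pair means some other pair never occurs (only 15 distinct pairs out of 25), so the squares are not orthogonal.
Conclusion: NO.

NO


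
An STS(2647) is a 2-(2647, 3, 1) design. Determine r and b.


An STS(v) is a 2-(v, 3, 1) BIBD: block size k = 3, λ = 1.
Replication: r(k − 1) = λ(v − 1) ⇒ r·2 = 2647 − 1 = 2646 ⇒ r = 1323.
Block count: b = v(v − 1)/6 = 2647·2646/6 = 7003962/6 = 1167327.

r = 1323, b = 1167327.


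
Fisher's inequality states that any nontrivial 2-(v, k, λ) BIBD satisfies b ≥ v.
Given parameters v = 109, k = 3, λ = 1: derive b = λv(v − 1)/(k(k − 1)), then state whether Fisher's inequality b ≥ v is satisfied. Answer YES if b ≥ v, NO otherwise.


b = λv(v − 1)/(k(k − 1)) = 1·109·108/(3·2) = 11772/6 = 1962.
Compare with v = 109: b ≥ v, so Fisher's inequality holds.

YES


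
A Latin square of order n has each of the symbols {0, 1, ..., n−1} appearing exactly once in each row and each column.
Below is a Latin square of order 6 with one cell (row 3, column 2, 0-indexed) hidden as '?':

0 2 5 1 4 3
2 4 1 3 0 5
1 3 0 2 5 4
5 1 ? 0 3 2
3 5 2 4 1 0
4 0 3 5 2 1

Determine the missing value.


Row 3 contains symbols [0, 1, 2, 3, 5] — missing [4].
Column 2 contains symbols [0, 1, 2, 3, 5] — missing [4].
The missing symbol must appear in both missing sets; intersection = [4].
Therefore the hidden value is 4.

Missing value = 4.


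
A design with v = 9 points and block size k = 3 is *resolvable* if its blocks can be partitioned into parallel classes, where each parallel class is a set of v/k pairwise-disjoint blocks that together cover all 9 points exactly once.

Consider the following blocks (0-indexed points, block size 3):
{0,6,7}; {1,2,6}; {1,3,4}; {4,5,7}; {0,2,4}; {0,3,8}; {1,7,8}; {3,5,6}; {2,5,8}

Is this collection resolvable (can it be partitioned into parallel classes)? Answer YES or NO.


v = 9, block size k = 3, number of blocks = 9.
For resolvability, blocks must partition into parallel classes of size v/k = 3.
Total blocks must therefore be a multiple of 3: 9 = 3·3 + 0 ⇒ divisible ✓.
Greedy packing gives 3 candidate class(es). Each should be a full parallel class (size 3, covers all 9 points).
  Class 1 (3 blocks): {0,6,7}; {1,3,4}; {2,5,8}. Points covered: [0, 1, 2, 3, 4, 5, 6, 7, 8].
  Class 2 (3 blocks): {1,2,6}; {4,5,7}; {0,3,8}. Points covered: [0, 1, 2, 3, 4, 5, 6, 7, 8].
  Class 3 (3 blocks): {0,2,4}; {1,7,8}; {3,5,6}. Points covered: [0, 1, 2, 3, 4, 5, 6, 7, 8].
All classes full (size 3)? YES. All classes cover every point? YES.
Resolvable? YES.

YES


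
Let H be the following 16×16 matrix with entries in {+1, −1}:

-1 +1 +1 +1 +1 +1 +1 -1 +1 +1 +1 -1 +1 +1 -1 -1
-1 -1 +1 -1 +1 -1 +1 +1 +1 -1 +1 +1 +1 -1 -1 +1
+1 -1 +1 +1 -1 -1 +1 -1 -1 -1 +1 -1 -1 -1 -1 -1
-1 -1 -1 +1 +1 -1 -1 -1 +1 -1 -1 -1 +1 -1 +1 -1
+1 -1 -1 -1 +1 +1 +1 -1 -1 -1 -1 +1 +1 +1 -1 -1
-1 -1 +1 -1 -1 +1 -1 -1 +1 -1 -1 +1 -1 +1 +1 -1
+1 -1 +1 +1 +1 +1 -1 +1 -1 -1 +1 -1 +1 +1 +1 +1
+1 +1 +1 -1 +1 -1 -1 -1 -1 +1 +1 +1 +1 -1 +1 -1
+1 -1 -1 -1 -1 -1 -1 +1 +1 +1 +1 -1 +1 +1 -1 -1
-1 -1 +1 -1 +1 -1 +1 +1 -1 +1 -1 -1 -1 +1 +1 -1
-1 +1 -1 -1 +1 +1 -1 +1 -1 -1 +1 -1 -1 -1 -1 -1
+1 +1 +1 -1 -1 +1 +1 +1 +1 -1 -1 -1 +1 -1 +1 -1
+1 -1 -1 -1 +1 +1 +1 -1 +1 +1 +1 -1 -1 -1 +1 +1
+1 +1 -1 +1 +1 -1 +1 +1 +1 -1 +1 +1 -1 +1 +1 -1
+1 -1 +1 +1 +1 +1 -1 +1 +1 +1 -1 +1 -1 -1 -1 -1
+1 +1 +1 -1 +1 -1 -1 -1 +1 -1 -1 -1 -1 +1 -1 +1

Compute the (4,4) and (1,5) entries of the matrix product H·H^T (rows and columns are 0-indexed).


Row 1 of H: [-1, -1, 1, -1, 1, -1, 1, 1, 1, -1, 1, 1, 1, -1, -1, 1].
Row 4 of H: [1, -1, -1, -1, 1, 1, 1, -1, -1, -1, -1, 1, 1, 1, -1, -1].
Row 5 of H: [-1, -1, 1, -1, -1, 1, -1, -1, 1, -1, -1, 1, -1, 1, 1, -1].
(H·H^T)[4][4] = Σ_j H[4][j]·H[4][j] = (1)² + (-1)² + (-1)² + (-1)² + (1)² + (1)² + (1)² + (-1)² + (-1)² + (-1)² + (-1)² + (1)² + (1)² + (1)² + (-1)² + (-1)² = 1 + 1 + 1 + 1 + 1 + 1 + 1 + 1 + 1 + 1 + 1 + 1 + 1 + 1 + 1 + 1 = 16.
(H·H^T)[1][5] = Σ_j H[1][j]·H[5][j] = (-1)·(-1) + (-1)·(-1) + (1)·(1) + (-1)·(-1) + (1)·(-1) + (-1)·(1) + (1)·(-1) + (1)·(-1) + (1)·(1) + (-1)·(-1) + (1)·(-1) + (1)·(1) + (1)·(-1) + (-1)·(1) + (-1)·(1) + (1)·(-1) = 1 + 1 + 1 + 1 + -1 + -1 + -1 + -1 + 1 + 1 + -1 + 1 + -1 + -1 + -1 + -1 = -2.
Rows 1 and 5 are not orthogonal (dot product = -2 ≠ 0), so H is not a Hadamard matrix.

(4,4) entry = 16; (1,5) entry = -2.


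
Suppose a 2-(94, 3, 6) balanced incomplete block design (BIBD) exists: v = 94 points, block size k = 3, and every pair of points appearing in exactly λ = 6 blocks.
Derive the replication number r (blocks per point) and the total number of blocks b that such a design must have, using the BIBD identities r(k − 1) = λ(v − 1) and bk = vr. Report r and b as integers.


Any 2-(v, k, λ) BIBD satisfies two necessary conditions:
  (i)  Each point sits in r blocks, and counting incidences through any fixed point gives r(k − 1) = λ(v − 1), so r = λ(v − 1)/(k − 1).
  (ii) Total incidences bk = vr, so b = vr/k.
Step 1: r = λ(v − 1)/(k − 1) = 6·(94 − 1)/(3 − 1) = 6·93/2 = 558/2 = 279.
Step 2: b = vr/k = 94·279/3 = 26226/3 = 8742.
Check integrality: r = 279 ∈ Z ✓, b = 8742 ∈ Z ✓.
(These identities are necessary conditions: they determine r and b for any design with these parameters, but do not by themselves prove that one exists.)

r = 279, b = 8742.


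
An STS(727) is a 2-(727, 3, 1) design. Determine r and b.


An STS(v) is a 2-(v, 3, 1) BIBD: block size k = 3, λ = 1.
Replication: r(k − 1) = λ(v − 1) ⇒ r·2 = 727 − 1 = 726 ⇒ r = 363.
Block count: b = v(v − 1)/6 = 727·726/6 = 527802/6 = 87967.
(Check via bk = vr: 87967·3 = 263901 = 727·363 = 263901 ✓.)

r = 363, b = 87967.


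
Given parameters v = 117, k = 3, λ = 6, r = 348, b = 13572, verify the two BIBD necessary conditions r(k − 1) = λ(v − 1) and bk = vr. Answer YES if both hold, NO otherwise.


Condition (i): r(k − 1) = 348·2 = 696; λ(v − 1) = 6·116 = 696. Match? YES.
Condition (ii): bk = 13572·3 = 40716; vr = 117·348 = 40716. Match? YES.
Both conditions hold? YES.

YES


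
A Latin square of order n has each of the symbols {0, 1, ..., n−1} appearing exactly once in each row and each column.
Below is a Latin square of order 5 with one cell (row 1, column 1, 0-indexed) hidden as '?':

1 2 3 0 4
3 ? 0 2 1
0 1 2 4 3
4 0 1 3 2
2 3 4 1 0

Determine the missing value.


Row 1 contains symbols [0, 1, 2, 3] — missing [4].
Column 1 contains symbols [0, 1, 2, 3] — missing [4].
The missing symbol must appear in both missing sets; intersection = [4].
Therefore the hidden value is 4.

Missing value = 4.


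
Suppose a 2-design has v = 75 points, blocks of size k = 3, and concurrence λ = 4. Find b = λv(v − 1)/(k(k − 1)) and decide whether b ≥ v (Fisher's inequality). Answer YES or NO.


b = λv(v − 1)/(k(k − 1)) = 4·75·74/(3·2) = 22200/6 = 3700.
Compare with v = 75: b ≥ v, so Fisher's inequality holds.

YES


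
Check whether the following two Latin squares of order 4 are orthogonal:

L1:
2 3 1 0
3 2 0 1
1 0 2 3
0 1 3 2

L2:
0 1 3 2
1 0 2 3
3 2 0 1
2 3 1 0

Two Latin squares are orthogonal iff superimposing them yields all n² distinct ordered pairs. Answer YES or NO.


Form the n² = 16 superimposed pairs (L1[i][j], L2[i][j]), row by row (rows and columns indexed from 0):
row 0: (2,0) (3,1) (1,3) (0,2)
row 1: (3,1) (2,0) (0,2) (1,3)
row 2: (1,3) (0,2) (2,0) (3,1)
row 3: (0,2) (1,3) (3,1) (2,0)
Orthogonality requires all 16 pairs distinct.
But the pair (3,1) repeats: cell (0,1) has L1 = 3, L2 = 1, and cell (1,0) has L1 = 3, L2 = 1.
A repeated pair means some other pair never occurs (only 4 distinct pairs out of 16), so the squares are not orthogonal.
Conclusion: NO.

NO


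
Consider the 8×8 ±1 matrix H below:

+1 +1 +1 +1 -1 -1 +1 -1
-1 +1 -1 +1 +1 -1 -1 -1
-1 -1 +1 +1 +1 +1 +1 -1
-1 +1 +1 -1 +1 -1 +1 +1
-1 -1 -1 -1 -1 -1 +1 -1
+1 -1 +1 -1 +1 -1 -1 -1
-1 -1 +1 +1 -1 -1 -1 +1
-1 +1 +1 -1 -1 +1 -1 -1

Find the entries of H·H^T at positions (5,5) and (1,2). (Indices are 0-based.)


Row 1 of H: [-1, 1, -1, 1, 1, -1, -1, -1].
Row 2 of H: [-1, -1, 1, 1, 1, 1, 1, -1].
Row 5 of H: [1, -1, 1, -1, 1, -1, -1, -1].
(H·H^T)[5][5] = Σ_j H[5][j]·H[5][j] = (1)² + (-1)² + (1)² + (-1)² + (1)² + (-1)² + (-1)² + (-1)² = 1 + 1 + 1 + 1 + 1 + 1 + 1 + 1 = 8.
(H·H^T)[1][2] = Σ_j H[1][j]·H[2][j] = (-1)·(-1) + (1)·(-1) + (-1)·(1) + (1)·(1) + (1)·(1) + (-1)·(1) + (-1)·(1) + (-1)·(-1) = 1 + -1 + -1 + 1 + 1 + -1 + -1 + 1 = 0.
So rows 1 and 2 are orthogonal; the diagonal entry equals n = 8.

(5,5) entry = 8; (1,2) entry = 0.


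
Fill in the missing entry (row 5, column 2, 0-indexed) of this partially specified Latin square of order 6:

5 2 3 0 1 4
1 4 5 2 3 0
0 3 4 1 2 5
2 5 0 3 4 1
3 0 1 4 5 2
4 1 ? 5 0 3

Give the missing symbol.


Row 5 contains symbols [0, 1, 3, 4, 5] — missing [2].
Column 2 contains symbols [0, 1, 3, 4, 5] — missing [2].
The missing symbol must appear in both missing sets; intersection = [2].
Therefore the hidden value is 2.

Missing value = 2.


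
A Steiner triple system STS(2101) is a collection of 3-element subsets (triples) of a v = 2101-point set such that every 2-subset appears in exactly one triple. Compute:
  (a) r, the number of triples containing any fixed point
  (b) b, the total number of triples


An STS(v) is a 2-(v, 3, 1) BIBD: block size k = 3, λ = 1.
Replication: r(k − 1) = λ(v − 1) ⇒ r·2 = 2101 − 1 = 2100 ⇒ r = 1050.
Block count: bk = vr ⇒ b·3 = 2101·1050 = 2206050 ⇒ b = 735350.
(Check via b = v(v − 1)/6 = 2101·2100/6 = 4412100/6 = 735350.)

r = 1050, b = 735350.


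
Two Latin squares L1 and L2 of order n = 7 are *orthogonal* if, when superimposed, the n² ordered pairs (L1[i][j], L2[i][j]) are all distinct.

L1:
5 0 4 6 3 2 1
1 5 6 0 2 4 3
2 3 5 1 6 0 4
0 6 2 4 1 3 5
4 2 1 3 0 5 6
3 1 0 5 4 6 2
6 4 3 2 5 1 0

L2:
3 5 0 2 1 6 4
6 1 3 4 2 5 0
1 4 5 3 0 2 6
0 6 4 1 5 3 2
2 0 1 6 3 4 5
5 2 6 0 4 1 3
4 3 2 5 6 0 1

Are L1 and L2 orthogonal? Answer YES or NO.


Form the n² = 49 superimposed pairs (L1[i][j], L2[i][j]), row by row (rows and columns indexed from 0):
row 0: (5,3) (0,5) (4,0) (6,2) (3,1) (2,6) (1,4)
row 1: (1,6) (5,1) (6,3) (0,4) (2,2) (4,5) (3,0)
row 2: (2,1) (3,4) (5,5) (1,3) (6,0) (0,2) (4,6)
row 3: (0,0) (6,6) (2,4) (4,1) (1,5) (3,3) (5,2)
row 4: (4,2) (2,0) (1,1) (3,6) (0,3) (5,4) (6,5)
row 5: (3,5) (1,2) (0,6) (5,0) (4,4) (6,1) (2,3)
row 6: (6,4) (4,3) (3,2) (2,5) (5,6) (1,0) (0,1)
Orthogonality requires all 49 pairs distinct.
Check by first coordinate: for each symbol s of L1, list the L2 entries in the n cells where L1 = s; they must all differ.
  L1 = 0: L2 entries (in reading order) 5, 4, 2, 0, 3, 6, 1 — all 7 distinct ✓
  L1 = 1: L2 entries (in reading order) 4, 6, 3, 5, 1, 2, 0 — all 7 distinct ✓
  L1 = 2: L2 entries (in reading order) 6, 2, 1, 4, 0, 3, 5 — all 7 distinct ✓
  L1 = 3: L2 entries (in reading order) 1, 0, 4, 3, 6, 5, 2 — all 7 distinct ✓
  L1 = 4: L2 entries (in reading order) 0, 5, 6, 1, 2, 4, 3 — all 7 distinct ✓
  L1 = 5: L2 entries (in reading order) 3, 1, 5, 2, 4, 0, 6 — all 7 distinct ✓
  L1 = 6: L2 entries (in reading order) 2, 3, 0, 6, 5, 1, 4 — all 7 distinct ✓
Every symbol of L1 meets every symbol of L2 exactly once, so all 49 pairs are distinct (49 of 49).
Conclusion: YES.

YES


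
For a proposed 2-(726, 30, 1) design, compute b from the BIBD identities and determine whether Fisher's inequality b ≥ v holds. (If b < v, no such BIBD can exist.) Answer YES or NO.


b = λv(v − 1)/(k(k − 1)) = 1·726·725/(30·29) = 526350/870 = 605.
Compare with v = 726: b < v, so Fisher's inequality fails.

NO


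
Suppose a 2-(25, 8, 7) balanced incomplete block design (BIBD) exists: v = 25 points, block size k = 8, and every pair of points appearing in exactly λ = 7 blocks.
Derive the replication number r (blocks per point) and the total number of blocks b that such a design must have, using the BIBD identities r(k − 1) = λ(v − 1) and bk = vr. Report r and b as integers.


Any 2-(v, k, λ) BIBD satisfies two necessary conditions:
  (i)  Each point sits in r blocks, and counting incidences through any fixed point gives r(k − 1) = λ(v − 1), so r = λ(v − 1)/(k − 1).
  (ii) Total incidences bk = vr, so b = vr/k.
Step 1: r = λ(v − 1)/(k − 1) = 7·(25 − 1)/(8 − 1) = 7·24/7 = 168/7 = 24.
Step 2: b = vr/k = 25·24/8 = 600/8 = 75.
Check integrality: r = 24 ∈ Z ✓, b = 75 ∈ Z ✓.
(These identities are necessary conditions: they determine r and b for any design with these parameters, but do not by themselves prove that one exists.)

r = 24, b = 75.


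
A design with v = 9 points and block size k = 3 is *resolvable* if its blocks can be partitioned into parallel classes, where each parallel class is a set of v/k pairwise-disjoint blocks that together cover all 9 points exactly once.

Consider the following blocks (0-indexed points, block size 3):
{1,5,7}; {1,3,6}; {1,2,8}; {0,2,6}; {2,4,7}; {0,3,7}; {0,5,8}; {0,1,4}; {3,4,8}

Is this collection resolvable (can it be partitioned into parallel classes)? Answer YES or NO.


v = 9, block size k = 3, number of blocks = 9.
For resolvability, blocks must partition into parallel classes of size v/k = 3.
Total blocks must therefore be a multiple of 3: 9 = 3·3 + 0 ⇒ divisible ✓.
Consider block {1,2,8}. The only other block(s) in the collection disjoint from it are {0,3,7} — just 1 block(s). Any parallel class containing {1,2,8} would need 2 other blocks each disjoint from it, so no parallel class of size 3 can contain {1,2,8}.
Since every block must belong to some parallel class in a resolution, the collection cannot be partitioned into parallel classes.
Resolvable? NO.

NO


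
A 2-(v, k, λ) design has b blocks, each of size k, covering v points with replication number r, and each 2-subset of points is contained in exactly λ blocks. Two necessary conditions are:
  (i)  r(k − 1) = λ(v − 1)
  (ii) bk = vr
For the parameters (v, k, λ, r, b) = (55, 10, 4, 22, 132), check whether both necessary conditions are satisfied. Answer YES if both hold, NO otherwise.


Condition (i): r(k − 1) = 22·9 = 198; λ(v − 1) = 4·54 = 216. Match? NO.
Condition (ii): bk = 132·10 = 1320; vr = 55·22 = 1210. Match? NO.
Both conditions hold? NO.

NO


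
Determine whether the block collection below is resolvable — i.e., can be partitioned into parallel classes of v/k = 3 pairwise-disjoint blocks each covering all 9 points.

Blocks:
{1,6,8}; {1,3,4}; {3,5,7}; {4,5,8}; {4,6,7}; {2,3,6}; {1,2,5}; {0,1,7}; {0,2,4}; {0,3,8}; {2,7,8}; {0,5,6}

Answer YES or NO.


v = 9, block size k = 3, number of blocks = 12.
For resolvability, blocks must partition into parallel classes of size v/k = 3.
Total blocks must therefore be a multiple of 3: 12 = 3·4 + 0 ⇒ divisible ✓.
Greedy packing gives 4 candidate class(es). Each should be a full parallel class (size 3, covers all 9 points).
  Class 1 (3 blocks): {1,6,8}; {3,5,7}; {0,2,4}. Points covered: [0, 1, 2, 3, 4, 5, 6, 7, 8].
  Class 2 (3 blocks): {1,3,4}; {2,7,8}; {0,5,6}. Points covered: [0, 1, 2, 3, 4, 5, 6, 7, 8].
  Class 3 (3 blocks): {4,5,8}; {2,3,6}; {0,1,7}. Points covered: [0, 1, 2, 3, 4, 5, 6, 7, 8].
  Class 4 (3 blocks): {4,6,7}; {1,2,5}; {0,3,8}. Points covered: [0, 1, 2, 3, 4, 5, 6, 7, 8].
All classes full (size 3)? YES. All classes cover every point? YES.
Resolvable? YES.

YES
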